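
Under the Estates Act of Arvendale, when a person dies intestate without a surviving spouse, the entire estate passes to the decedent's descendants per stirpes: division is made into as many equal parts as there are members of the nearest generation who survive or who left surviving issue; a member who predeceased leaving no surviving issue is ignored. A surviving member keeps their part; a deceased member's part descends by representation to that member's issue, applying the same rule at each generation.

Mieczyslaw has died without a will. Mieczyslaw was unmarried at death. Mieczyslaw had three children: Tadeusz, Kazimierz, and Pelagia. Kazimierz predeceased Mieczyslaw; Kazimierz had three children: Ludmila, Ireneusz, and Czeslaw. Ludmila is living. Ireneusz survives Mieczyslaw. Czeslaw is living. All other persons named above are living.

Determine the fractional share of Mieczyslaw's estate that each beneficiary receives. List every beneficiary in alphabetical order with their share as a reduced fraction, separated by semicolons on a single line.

Czeslaw 1/9; Ireneusz 1/9; Ludmila 1/9; Pelagia 1/3; Tadeusz 1/3

There is no surviving spouse, so the entire estate passes to Mieczyslaw's descendants per stirpes.
The estate is divided into 3 equal shares of 1/3 among Tadeusz, Kazimierz, Pelagia.
Tadeusz is living and takes 1/3.
Kazimierz predeceased; the 1/3 allotted to Kazimierz's branch passes to Kazimierz's issue by representation.
The 1/3 is divided into 3 equal shares of 1/9 among Ludmila, Ireneusz, Czeslaw.
Ludmila is living and takes 1/9.
Ireneusz is living and takes 1/9.
Czeslaw is living and takes 1/9.
Pelagia is living and takes 1/3.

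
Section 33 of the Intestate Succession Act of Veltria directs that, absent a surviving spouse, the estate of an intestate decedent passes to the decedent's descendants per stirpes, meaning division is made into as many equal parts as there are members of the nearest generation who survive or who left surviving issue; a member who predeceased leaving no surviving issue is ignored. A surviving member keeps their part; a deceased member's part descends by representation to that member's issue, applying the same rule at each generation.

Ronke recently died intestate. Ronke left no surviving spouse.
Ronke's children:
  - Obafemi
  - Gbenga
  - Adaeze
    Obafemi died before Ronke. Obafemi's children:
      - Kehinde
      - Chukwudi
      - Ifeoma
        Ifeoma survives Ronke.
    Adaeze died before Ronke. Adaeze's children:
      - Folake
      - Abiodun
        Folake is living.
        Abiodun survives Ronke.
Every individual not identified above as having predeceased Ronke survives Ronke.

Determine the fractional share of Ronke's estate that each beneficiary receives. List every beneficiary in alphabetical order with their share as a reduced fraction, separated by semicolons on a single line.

There is no surviving spouse, so the entire estate passes to Ronke's descendants per stirpes.
The estate is divided into 3 equal shares of 1/3 among Obafemi, Gbenga, Adaeze.
Obafemi predeceased; the 1/3 allotted to Obafemi's branch passes to Obafemi's issue by representation.
The 1/3 is divided into 3 equal shares of 1/9 among Kehinde, Chukwudi, Ifeoma.
Kehinde is living and takes 1/9.
Chukwudi is living and takes 1/9.
Ifeoma is living and takes 1/9.
Gbenga is living and takes 1/3.
Adaeze predeceased; the 1/3 allotted to Adaeze's branch passes to Adaeze's issue by representation.
The 1/3 is divided into 2 equal shares of 1/6 among Folake, Abiodun.
Folake is living and takes 1/6.
Abiodun is living and takes 1/6.

Abiodun 1/6; Chukwudi 1/9; Folake 1/6; Gbenga 1/3; Ifeoma 1/9; Kehinde 1/9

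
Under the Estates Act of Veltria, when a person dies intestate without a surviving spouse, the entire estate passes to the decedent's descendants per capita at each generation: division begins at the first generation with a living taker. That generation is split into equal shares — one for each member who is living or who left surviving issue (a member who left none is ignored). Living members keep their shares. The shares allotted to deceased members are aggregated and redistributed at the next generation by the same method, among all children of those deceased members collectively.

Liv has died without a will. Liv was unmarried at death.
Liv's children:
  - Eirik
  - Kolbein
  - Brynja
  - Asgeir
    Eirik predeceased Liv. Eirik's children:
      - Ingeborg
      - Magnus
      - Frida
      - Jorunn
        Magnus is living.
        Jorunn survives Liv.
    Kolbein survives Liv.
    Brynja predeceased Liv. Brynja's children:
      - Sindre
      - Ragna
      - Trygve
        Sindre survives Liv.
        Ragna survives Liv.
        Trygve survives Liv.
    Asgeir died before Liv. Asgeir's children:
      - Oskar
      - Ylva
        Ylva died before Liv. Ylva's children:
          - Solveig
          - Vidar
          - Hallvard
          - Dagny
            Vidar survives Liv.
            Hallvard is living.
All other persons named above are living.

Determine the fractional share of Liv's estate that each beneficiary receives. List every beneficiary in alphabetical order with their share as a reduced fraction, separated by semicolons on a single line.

There is no surviving spouse, so the entire estate passes to Liv's descendants per capita at each generation.
At generation 1 (Eirik, Kolbein, Brynja, Asgeir) there are 4 shares of (1)/4 = 1/4 each.
Living: Kolbein — each takes 1/4.
Deceased: Eirik, Brynja, and Asgeir. Their combined 3/4 is pooled and carried to generation 2.
At generation 2 (Ingeborg, Magnus, Frida, Jorunn, Sindre, Ragna, Trygve, Oskar, Ylva) there are 9 shares of (3/4)/9 = 1/12 each.
Living: Ingeborg, Magnus, Frida, Jorunn, Sindre, Ragna, Trygve, and Oskar — each takes 1/12.
Deceased: Ylva. That 1/12 share is carried to generation 3.
At generation 3 (Solveig, Vidar, Hallvard, Dagny) there are 4 shares of (1/12)/4 = 1/48 each.
Living: Solveig, Vidar, Hallvard, and Dagny — each takes 1/48.

Dagny 1/48; Frida 1/12; Hallvard 1/48; Ingeborg 1/12; Jorunn 1/12; Kolbein 1/4; Magnus 1/12; Oskar 1/12; Ragna 1/12; Sindre 1/12; Solveig 1/48; Trygve 1/12; Vidar 1/48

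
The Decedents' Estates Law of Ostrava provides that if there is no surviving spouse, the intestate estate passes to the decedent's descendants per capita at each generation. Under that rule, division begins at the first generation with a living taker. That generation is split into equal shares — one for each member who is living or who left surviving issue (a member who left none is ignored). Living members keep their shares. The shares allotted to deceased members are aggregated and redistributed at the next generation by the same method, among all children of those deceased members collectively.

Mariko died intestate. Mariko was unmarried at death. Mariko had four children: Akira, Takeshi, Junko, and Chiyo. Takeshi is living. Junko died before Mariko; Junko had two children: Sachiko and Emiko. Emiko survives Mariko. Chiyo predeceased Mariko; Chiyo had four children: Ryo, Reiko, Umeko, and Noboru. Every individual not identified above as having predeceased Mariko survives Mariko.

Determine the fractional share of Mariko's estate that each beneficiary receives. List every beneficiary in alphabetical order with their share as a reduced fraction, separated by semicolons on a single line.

There is no surviving spouse, so the entire estate passes to Mariko's descendants per capita at each generation.
At generation 1 (Akira, Takeshi, Junko, Chiyo) there are 4 shares of (1)/4 = 1/4 each.
Living: Akira and Takeshi — each takes 1/4.
Deceased: Junko and Chiyo. Their combined 1/2 is pooled and carried to generation 2.
At generation 2 (Sachiko, Emiko, Ryo, Reiko, Umeko, Noboru) there are 6 shares of (1/2)/6 = 1/12 each.
Living: Sachiko, Emiko, Ryo, Reiko, Umeko, and Noboru — each takes 1/12.

Akira 1/4; Emiko 1/12; Noboru 1/12; Reiko 1/12; Ryo 1/12; Sachiko 1/12; Takeshi 1/4; Umeko 1/12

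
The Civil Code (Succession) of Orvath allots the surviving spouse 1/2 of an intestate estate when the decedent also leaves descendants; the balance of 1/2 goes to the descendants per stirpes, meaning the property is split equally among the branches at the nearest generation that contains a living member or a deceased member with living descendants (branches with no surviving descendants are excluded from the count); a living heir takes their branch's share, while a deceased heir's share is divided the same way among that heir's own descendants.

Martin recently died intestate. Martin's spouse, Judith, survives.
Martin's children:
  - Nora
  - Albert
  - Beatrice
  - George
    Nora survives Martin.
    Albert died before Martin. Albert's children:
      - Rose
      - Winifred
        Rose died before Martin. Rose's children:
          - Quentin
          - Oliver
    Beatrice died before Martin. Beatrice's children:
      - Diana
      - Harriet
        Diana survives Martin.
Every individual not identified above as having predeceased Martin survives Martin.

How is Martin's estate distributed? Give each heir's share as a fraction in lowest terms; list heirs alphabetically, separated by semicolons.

Diana 1/16; George 1/8; Harriet 1/16; Judith 1/2; Nora 1/8; Oliver 1/32; Quentin 1/32; Winifred 1/16

Judith, as surviving spouse, takes 1/2.
The remaining 1/2 passes to Martin's descendants per stirpes.
The 1/2 is divided into 4 equal shares of 1/8 among Nora, Albert, Beatrice, George.
Nora is living and takes 1/8.
Albert predeceased; the 1/8 allotted to Albert's branch passes to Albert's issue by representation.
The 1/8 is divided into 2 equal shares of 1/16 among Rose, Winifred.
Rose predeceased; the 1/16 allotted to Rose's branch passes to Rose's issue by representation.
The 1/16 is divided into 2 equal shares of 1/32 among Quentin, Oliver.
Quentin is living and takes 1/32.
Oliver is living and takes 1/32.
Winifred is living and takes 1/16.
Beatrice predeceased; the 1/8 allotted to Beatrice's branch passes to Beatrice's issue by representation.
The 1/8 is divided into 2 equal shares of 1/16 among Diana, Harriet.
Diana is living and takes 1/16.
Harriet is living and takes 1/16.
George is living and takes 1/8.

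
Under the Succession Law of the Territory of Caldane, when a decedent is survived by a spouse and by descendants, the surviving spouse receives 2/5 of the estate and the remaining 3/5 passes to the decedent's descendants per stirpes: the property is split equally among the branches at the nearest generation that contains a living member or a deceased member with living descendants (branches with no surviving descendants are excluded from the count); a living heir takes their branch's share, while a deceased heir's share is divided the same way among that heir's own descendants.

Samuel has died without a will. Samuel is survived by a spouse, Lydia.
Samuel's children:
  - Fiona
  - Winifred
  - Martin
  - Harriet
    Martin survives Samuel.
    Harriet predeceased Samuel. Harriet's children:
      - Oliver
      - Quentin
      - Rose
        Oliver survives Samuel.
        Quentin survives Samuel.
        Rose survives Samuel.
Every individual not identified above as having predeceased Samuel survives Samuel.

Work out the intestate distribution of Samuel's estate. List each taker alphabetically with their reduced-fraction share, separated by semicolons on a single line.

Lydia, as surviving spouse, takes 2/5.
The remaining 3/5 passes to Samuel's descendants per stirpes.
The 3/5 is divided into 4 equal shares of 3/20 among Fiona, Winifred, Martin, Harriet.
Fiona is living and takes 3/20.
Winifred is living and takes 3/20.
Martin is living and takes 3/20.
Harriet predeceased; the 3/20 allotted to Harriet's branch passes to Harriet's issue by representation.
The 3/20 is divided into 3 equal shares of 1/20 among Oliver, Quentin, Rose.
Oliver is living and takes 1/20.
Quentin is living and takes 1/20.
Rose is living and takes 1/20.

Fiona 3/20; Lydia 2/5; Martin 3/20; Oliver 1/20; Quentin 1/20; Rose 1/20; Winifred 3/20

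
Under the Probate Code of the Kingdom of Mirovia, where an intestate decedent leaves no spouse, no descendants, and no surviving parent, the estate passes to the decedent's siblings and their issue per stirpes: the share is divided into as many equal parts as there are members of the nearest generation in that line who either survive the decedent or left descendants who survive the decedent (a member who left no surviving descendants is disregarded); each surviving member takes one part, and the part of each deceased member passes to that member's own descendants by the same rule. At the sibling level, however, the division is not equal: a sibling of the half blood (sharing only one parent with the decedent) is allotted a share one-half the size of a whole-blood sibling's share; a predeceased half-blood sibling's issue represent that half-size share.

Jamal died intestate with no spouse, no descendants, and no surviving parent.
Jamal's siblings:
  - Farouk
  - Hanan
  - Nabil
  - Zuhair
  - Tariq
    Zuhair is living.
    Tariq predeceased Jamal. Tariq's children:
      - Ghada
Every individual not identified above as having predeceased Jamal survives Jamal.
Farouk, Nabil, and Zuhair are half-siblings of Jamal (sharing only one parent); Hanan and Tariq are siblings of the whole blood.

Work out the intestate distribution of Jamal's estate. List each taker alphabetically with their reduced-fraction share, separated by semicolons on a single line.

Farouk 1/7; Ghada 2/7; Hanan 2/7; Nabil 1/7; Zuhair 1/7

No spouse, descendants, or parent survives, so the estate passes to Jamal's siblings per stirpes.
Half-blood siblings count for one-half the weight of whole-blood siblings at the initial division.
Dividing 1 in proportion to weights (total weight 7/2): Farouk (weight 1/2) → 1/7; Hanan (weight 1) → 2/7; Nabil (weight 1/2) → 1/7; Zuhair (weight 1/2) → 1/7; Tariq (weight 1) → 2/7.
Farouk is living and takes 1/7.
Hanan is living and takes 2/7.
Nabil is living and takes 1/7.
Zuhair is living and takes 1/7.
Tariq predeceased; the 2/7 allotted to Tariq's branch passes to Tariq's issue by representation.
Ghada is the sole taker at this level and receives the full 2/7.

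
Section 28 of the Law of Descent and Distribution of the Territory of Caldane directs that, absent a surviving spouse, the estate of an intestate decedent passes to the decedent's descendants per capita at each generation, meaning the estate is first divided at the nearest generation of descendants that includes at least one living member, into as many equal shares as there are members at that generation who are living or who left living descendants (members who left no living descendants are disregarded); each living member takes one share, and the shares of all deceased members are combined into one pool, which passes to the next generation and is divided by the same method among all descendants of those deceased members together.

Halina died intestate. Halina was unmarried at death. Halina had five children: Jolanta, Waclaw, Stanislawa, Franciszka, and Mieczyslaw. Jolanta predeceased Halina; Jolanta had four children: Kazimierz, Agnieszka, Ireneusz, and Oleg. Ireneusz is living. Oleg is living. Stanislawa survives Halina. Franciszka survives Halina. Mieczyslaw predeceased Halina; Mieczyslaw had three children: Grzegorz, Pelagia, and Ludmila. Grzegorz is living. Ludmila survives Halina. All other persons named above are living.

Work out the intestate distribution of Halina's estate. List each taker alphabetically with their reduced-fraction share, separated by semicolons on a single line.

Agnieszka 2/35; Franciszka 1/5; Grzegorz 2/35; Ireneusz 2/35; Kazimierz 2/35; Ludmila 2/35; Oleg 2/35; Pelagia 2/35; Stanislawa 1/5; Waclaw 1/5

There is no surviving spouse, so the entire estate passes to Halina's descendants per capita at each generation.
At generation 1 (Jolanta, Waclaw, Stanislawa, Franciszka, Mieczyslaw) there are 5 shares of (1)/5 = 1/5 each.
Living: Waclaw, Stanislawa, and Franciszka — each takes 1/5.
Deceased: Jolanta and Mieczyslaw. Their combined 2/5 is pooled and carried to generation 2.
At generation 2 (Kazimierz, Agnieszka, Ireneusz, Oleg, Grzegorz, Pelagia, Ludmila) there are 7 shares of (2/5)/7 = 2/35 each.
Living: Kazimierz, Agnieszka, Ireneusz, Oleg, Grzegorz, Pelagia, and Ludmila — each takes 2/35.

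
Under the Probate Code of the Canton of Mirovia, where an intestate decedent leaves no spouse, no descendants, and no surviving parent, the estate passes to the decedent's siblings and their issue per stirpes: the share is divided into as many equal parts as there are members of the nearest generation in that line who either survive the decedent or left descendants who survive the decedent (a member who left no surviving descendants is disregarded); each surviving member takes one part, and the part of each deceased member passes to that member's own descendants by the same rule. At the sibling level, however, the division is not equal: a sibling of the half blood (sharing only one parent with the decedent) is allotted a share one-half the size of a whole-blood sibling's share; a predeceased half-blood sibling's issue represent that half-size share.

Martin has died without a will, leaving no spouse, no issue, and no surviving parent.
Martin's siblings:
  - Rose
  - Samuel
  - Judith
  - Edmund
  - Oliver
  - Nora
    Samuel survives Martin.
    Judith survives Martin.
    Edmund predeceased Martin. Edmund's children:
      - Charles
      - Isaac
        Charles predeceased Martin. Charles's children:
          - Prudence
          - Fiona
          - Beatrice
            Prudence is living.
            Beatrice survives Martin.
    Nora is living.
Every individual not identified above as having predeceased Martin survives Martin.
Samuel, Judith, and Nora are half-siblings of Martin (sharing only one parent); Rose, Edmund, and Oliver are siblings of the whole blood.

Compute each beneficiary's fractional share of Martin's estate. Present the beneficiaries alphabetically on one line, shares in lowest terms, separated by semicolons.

No spouse, descendants, or parent survives, so the estate passes to Martin's siblings per stirpes.
Half-blood siblings count for one-half the weight of whole-blood siblings at the initial division.
Dividing 1 in proportion to weights (total weight 9/2): Rose (weight 1) → 2/9; Samuel (weight 1/2) → 1/9; Judith (weight 1/2) → 1/9; Edmund (weight 1) → 2/9; Oliver (weight 1) → 2/9; Nora (weight 1/2) → 1/9.
Rose is living and takes 2/9.
Samuel is living and takes 1/9.
Judith is living and takes 1/9.
Edmund predeceased; the 2/9 allotted to Edmund's branch passes to Edmund's issue by representation.
The 2/9 is divided into 2 equal shares of 1/9 among Charles, Isaac.
Charles predeceased; the 1/9 allotted to Charles's branch passes to Charles's issue by representation.
The 1/9 is divided into 3 equal shares of 1/27 among Prudence, Fiona, Beatrice.
Prudence is living and takes 1/27.
Fiona is living and takes 1/27.
Beatrice is living and takes 1/27.
Isaac is living and takes 1/9.
Oliver is living and takes 2/9.
Nora is living and takes 1/9.

Beatrice 1/27; Fiona 1/27; Isaac 1/9; Judith 1/9; Nora 1/9; Oliver 2/9; Prudence 1/27; Rose 2/9; Samuel 1/9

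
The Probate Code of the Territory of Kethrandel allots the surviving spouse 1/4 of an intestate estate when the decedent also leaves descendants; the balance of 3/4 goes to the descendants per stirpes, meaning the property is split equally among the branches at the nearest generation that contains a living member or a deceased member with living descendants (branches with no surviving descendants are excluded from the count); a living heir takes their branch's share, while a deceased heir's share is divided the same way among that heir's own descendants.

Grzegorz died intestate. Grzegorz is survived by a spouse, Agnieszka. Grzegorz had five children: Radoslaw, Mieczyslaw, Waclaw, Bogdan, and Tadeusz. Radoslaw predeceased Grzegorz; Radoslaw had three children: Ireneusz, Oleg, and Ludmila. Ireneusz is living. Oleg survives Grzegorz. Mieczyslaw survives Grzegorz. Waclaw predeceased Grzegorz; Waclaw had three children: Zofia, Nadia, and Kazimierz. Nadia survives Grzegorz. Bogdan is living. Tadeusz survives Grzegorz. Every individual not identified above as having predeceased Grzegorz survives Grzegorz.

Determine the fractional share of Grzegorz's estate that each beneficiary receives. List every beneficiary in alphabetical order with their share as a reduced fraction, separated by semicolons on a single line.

Agnieszka 1/4; Bogdan 3/20; Ireneusz 1/20; Kazimierz 1/20; Ludmila 1/20; Mieczyslaw 3/20; Nadia 1/20; Oleg 1/20; Tadeusz 3/20; Zofia 1/20

Agnieszka, as surviving spouse, takes 1/4.
The remaining 3/4 passes to Grzegorz's descendants per stirpes.
The 3/4 is divided into 5 equal shares of 3/20 among Radoslaw, Mieczyslaw, Waclaw, Bogdan, Tadeusz.
Radoslaw predeceased; the 3/20 allotted to Radoslaw's branch passes to Radoslaw's issue by representation.
The 3/20 is divided into 3 equal shares of 1/20 among Ireneusz, Oleg, Ludmila.
Ireneusz is living and takes 1/20.
Oleg is living and takes 1/20.
Ludmila is living and takes 1/20.
Mieczyslaw is living and takes 3/20.
Waclaw predeceased; the 3/20 allotted to Waclaw's branch passes to Waclaw's issue by representation.
The 3/20 is divided into 3 equal shares of 1/20 among Zofia, Nadia, Kazimierz.
Zofia is living and takes 1/20.
Nadia is living and takes 1/20.
Kazimierz is living and takes 1/20.
Bogdan is living and takes 3/20.
Tadeusz is living and takes 3/20.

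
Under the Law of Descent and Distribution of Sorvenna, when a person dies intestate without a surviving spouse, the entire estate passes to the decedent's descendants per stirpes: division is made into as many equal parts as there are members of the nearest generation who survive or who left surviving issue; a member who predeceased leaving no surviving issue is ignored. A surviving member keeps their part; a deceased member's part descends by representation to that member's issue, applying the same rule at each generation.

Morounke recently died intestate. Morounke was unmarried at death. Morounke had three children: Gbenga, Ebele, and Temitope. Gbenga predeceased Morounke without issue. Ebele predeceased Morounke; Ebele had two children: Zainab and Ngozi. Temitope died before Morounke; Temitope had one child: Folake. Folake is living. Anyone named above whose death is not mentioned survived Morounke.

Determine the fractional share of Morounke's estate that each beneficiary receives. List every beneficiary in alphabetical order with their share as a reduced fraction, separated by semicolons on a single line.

There is no surviving spouse, so the entire estate passes to Morounke's descendants per stirpes.
Gbenga left no surviving issue, so that branch lapses and is disregarded.
The estate is divided into 2 equal shares of 1/2 among Ebele, Temitope.
Ebele predeceased; the 1/2 allotted to Ebele's branch passes to Ebele's issue by representation.
The 1/2 is divided into 2 equal shares of 1/4 among Zainab, Ngozi.
Zainab is living and takes 1/4.
Ngozi is living and takes 1/4.
Temitope predeceased; the 1/2 allotted to Temitope's branch passes to Temitope's issue by representation.
Folake is the sole taker at this level and receives the full 1/2.

Folake 1/2; Ngozi 1/4; Zainab 1/4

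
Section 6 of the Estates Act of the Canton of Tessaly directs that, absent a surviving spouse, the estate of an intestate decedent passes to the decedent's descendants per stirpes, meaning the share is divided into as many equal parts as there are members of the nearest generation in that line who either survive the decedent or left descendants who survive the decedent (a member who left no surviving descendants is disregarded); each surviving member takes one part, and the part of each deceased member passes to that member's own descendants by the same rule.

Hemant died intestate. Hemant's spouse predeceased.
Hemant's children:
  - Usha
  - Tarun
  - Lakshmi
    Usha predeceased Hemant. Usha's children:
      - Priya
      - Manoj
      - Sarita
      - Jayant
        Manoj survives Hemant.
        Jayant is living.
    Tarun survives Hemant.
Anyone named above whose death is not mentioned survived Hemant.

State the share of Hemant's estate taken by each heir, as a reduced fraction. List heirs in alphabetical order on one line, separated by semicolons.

There is no surviving spouse, so the entire estate passes to Hemant's descendants per stirpes.
The estate is divided into 3 equal shares of 1/3 among Usha, Tarun, Lakshmi.
Usha predeceased; the 1/3 allotted to Usha's branch passes to Usha's issue by representation.
The 1/3 is divided into 4 equal shares of 1/12 among Priya, Manoj, Sarita, Jayant.
Priya is living and takes 1/12.
Manoj is living and takes 1/12.
Sarita is living and takes 1/12.
Jayant is living and takes 1/12.
Tarun is living and takes 1/3.
Lakshmi is living and takes 1/3.

Jayant 1/12; Lakshmi 1/3; Manoj 1/12; Priya 1/12; Sarita 1/12; Tarun 1/3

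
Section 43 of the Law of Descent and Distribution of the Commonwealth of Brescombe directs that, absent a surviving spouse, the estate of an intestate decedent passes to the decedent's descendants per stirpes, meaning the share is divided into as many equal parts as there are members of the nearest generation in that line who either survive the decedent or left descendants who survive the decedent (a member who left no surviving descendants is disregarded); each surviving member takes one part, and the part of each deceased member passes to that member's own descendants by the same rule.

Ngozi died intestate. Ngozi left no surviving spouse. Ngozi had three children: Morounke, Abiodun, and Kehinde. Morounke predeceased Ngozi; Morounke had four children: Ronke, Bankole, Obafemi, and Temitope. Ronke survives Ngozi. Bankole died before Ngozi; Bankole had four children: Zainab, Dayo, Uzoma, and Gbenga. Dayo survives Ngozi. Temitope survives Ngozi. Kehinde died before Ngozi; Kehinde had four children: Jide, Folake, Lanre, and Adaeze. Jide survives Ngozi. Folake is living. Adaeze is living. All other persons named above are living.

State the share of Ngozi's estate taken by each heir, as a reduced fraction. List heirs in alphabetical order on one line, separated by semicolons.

There is no surviving spouse, so the entire estate passes to Ngozi's descendants per stirpes.
The estate is divided into 3 equal shares of 1/3 among Morounke, Abiodun, Kehinde.
Morounke predeceased; the 1/3 allotted to Morounke's branch passes to Morounke's issue by representation.
The 1/3 is divided into 4 equal shares of 1/12 among Ronke, Bankole, Obafemi, Temitope.
Ronke is living and takes 1/12.
Bankole predeceased; the 1/12 allotted to Bankole's branch passes to Bankole's issue by representation.
The 1/12 is divided into 4 equal shares of 1/48 among Zainab, Dayo, Uzoma, Gbenga.
Zainab is living and takes 1/48.
Dayo is living and takes 1/48.
Uzoma is living and takes 1/48.
Gbenga is living and takes 1/48.
Obafemi is living and takes 1/12.
Temitope is living and takes 1/12.
Abiodun is living and takes 1/3.
Kehinde predeceased; the 1/3 allotted to Kehinde's branch passes to Kehinde's issue by representation.
The 1/3 is divided into 4 equal shares of 1/12 among Jide, Folake, Lanre, Adaeze.
Jide is living and takes 1/12.
Folake is living and takes 1/12.
Lanre is living and takes 1/12.
Adaeze is living and takes 1/12.

Abiodun 1/3; Adaeze 1/12; Dayo 1/48; Folake 1/12; Gbenga 1/48; Jide 1/12; Lanre 1/12; Obafemi 1/12; Ronke 1/12; Temitope 1/12; Uzoma 1/48; Zainab 1/48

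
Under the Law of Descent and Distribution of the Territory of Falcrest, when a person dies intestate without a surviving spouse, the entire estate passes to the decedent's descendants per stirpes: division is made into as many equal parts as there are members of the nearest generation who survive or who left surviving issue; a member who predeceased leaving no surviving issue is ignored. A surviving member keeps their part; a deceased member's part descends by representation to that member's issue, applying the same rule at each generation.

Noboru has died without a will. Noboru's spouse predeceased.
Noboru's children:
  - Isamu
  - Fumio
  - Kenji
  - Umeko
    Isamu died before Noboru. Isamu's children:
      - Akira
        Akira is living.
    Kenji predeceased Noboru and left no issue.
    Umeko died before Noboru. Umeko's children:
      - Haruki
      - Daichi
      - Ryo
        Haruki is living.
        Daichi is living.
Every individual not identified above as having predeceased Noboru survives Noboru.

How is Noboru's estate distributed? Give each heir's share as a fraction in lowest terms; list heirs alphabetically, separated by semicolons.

Akira 1/3; Daichi 1/9; Fumio 1/3; Haruki 1/9; Ryo 1/9

There is no surviving spouse, so the entire estate passes to Noboru's descendants per stirpes.
Kenji left no surviving issue, so that branch lapses and is disregarded.
The estate is divided into 3 equal shares of 1/3 among Isamu, Fumio, Umeko.
Isamu predeceased; the 1/3 allotted to Isamu's branch passes to Isamu's issue by representation.
Akira is the sole taker at this level and receives the full 1/3.
Fumio is living and takes 1/3.
Umeko predeceased; the 1/3 allotted to Umeko's branch passes to Umeko's issue by representation.
The 1/3 is divided into 3 equal shares of 1/9 among Haruki, Daichi, Ryo.
Haruki is living and takes 1/9.
Daichi is living and takes 1/9.
Ryo is living and takes 1/9.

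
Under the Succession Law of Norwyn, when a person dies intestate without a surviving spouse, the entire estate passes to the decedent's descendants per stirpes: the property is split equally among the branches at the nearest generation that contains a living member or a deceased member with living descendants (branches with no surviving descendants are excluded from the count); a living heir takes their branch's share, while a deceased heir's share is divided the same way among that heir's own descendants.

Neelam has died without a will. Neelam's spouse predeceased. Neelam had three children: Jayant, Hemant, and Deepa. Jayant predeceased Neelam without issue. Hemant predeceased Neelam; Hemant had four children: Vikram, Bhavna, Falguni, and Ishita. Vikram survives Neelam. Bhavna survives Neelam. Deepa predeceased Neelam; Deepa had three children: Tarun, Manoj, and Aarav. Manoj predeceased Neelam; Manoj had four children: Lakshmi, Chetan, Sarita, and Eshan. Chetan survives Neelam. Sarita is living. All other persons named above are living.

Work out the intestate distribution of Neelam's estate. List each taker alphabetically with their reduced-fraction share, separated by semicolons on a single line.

Aarav 1/6; Bhavna 1/8; Chetan 1/24; Eshan 1/24; Falguni 1/8; Ishita 1/8; Lakshmi 1/24; Sarita 1/24; Tarun 1/6; Vikram 1/8

There is no surviving spouse, so the entire estate passes to Neelam's descendants per stirpes.
Jayant left no surviving issue, so that branch lapses and is disregarded.
The estate is divided into 2 equal shares of 1/2 among Hemant, Deepa.
Hemant predeceased; the 1/2 allotted to Hemant's branch passes to Hemant's issue by representation.
The 1/2 is divided into 4 equal shares of 1/8 among Vikram, Bhavna, Falguni, Ishita.
Vikram is living and takes 1/8.
Bhavna is living and takes 1/8.
Falguni is living and takes 1/8.
Ishita is living and takes 1/8.
Deepa predeceased; the 1/2 allotted to Deepa's branch passes to Deepa's issue by representation.
The 1/2 is divided into 3 equal shares of 1/6 among Tarun, Manoj, Aarav.
Tarun is living and takes 1/6.
Manoj predeceased; the 1/6 allotted to Manoj's branch passes to Manoj's issue by representation.
The 1/6 is divided into 4 equal shares of 1/24 among Lakshmi, Chetan, Sarita, Eshan.
Lakshmi is living and takes 1/24.
Chetan is living and takes 1/24.
Sarita is living and takes 1/24.
Eshan is living and takes 1/24.
Aarav is living and takes 1/6.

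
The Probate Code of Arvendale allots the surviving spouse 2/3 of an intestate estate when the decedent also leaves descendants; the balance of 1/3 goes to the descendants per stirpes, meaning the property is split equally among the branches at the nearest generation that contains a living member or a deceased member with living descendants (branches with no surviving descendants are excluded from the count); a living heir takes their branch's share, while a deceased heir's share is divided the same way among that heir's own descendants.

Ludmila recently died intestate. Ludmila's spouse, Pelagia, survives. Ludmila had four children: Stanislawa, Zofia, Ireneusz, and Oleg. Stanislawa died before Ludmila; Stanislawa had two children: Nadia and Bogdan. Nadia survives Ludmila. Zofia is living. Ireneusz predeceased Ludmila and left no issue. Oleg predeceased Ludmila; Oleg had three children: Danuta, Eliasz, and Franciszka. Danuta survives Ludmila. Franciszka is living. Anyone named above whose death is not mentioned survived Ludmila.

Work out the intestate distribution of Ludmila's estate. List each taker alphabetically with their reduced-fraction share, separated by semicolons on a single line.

Bogdan 1/18; Danuta 1/27; Eliasz 1/27; Franciszka 1/27; Nadia 1/18; Pelagia 2/3; Zofia 1/9

Pelagia, as surviving spouse, takes 2/3.
The remaining 1/3 passes to Ludmila's descendants per stirpes.
Ireneusz left no surviving issue, so that branch lapses and is disregarded.
The 1/3 is divided into 3 equal shares of 1/9 among Stanislawa, Zofia, Oleg.
Stanislawa predeceased; the 1/9 allotted to Stanislawa's branch passes to Stanislawa's issue by representation.
The 1/9 is divided into 2 equal shares of 1/18 among Nadia, Bogdan.
Nadia is living and takes 1/18.
Bogdan is living and takes 1/18.
Zofia is living and takes 1/9.
Oleg predeceased; the 1/9 allotted to Oleg's branch passes to Oleg's issue by representation.
The 1/9 is divided into 3 equal shares of 1/27 among Danuta, Eliasz, Franciszka.
Danuta is living and takes 1/27.
Eliasz is living and takes 1/27.
Franciszka is living and takes 1/27.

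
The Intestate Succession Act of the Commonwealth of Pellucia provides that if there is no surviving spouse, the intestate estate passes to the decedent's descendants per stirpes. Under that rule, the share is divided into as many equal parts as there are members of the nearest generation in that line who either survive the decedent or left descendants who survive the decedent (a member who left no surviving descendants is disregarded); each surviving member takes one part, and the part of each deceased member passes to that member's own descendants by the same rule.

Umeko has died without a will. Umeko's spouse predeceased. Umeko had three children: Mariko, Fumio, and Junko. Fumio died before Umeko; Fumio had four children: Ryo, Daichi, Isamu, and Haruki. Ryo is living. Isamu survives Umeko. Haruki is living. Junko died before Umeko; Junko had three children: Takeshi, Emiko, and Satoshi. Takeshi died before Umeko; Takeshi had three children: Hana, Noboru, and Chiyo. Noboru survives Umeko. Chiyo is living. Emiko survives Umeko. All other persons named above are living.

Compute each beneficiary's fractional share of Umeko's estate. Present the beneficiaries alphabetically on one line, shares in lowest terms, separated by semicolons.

Chiyo 1/27; Daichi 1/12; Emiko 1/9; Hana 1/27; Haruki 1/12; Isamu 1/12; Mariko 1/3; Noboru 1/27; Ryo 1/12; Satoshi 1/9

There is no surviving spouse, so the entire estate passes to Umeko's descendants per stirpes.
The estate is divided into 3 equal shares of 1/3 among Mariko, Fumio, Junko.
Mariko is living and takes 1/3.
Fumio predeceased; the 1/3 allotted to Fumio's branch passes to Fumio's issue by representation.
The 1/3 is divided into 4 equal shares of 1/12 among Ryo, Daichi, Isamu, Haruki.
Ryo is living and takes 1/12.
Daichi is living and takes 1/12.
Isamu is living and takes 1/12.
Haruki is living and takes 1/12.
Junko predeceased; the 1/3 allotted to Junko's branch passes to Junko's issue by representation.
The 1/3 is divided into 3 equal shares of 1/9 among Takeshi, Emiko, Satoshi.
Takeshi predeceased; the 1/9 allotted to Takeshi's branch passes to Takeshi's issue by representation.
The 1/9 is divided into 3 equal shares of 1/27 among Hana, Noboru, Chiyo.
Hana is living and takes 1/27.
Noboru is living and takes 1/27.
Chiyo is living and takes 1/27.
Emiko is living and takes 1/9.
Satoshi is living and takes 1/9.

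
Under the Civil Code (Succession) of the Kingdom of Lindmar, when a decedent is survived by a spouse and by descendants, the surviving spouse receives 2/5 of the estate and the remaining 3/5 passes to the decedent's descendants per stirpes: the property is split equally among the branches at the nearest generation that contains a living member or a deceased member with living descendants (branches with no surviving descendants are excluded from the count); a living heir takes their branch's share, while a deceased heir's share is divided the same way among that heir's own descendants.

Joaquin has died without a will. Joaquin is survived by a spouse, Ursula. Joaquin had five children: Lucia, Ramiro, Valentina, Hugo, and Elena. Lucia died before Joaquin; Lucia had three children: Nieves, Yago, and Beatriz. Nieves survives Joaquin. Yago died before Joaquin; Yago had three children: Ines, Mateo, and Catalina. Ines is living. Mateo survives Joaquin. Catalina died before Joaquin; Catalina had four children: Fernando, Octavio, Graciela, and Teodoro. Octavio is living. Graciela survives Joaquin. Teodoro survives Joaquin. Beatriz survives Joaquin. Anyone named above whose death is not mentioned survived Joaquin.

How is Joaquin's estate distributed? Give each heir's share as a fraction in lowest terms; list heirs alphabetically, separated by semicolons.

Beatriz 1/25; Elena 3/25; Fernando 1/300; Graciela 1/300; Hugo 3/25; Ines 1/75; Mateo 1/75; Nieves 1/25; Octavio 1/300; Ramiro 3/25; Teodoro 1/300; Ursula 2/5; Valentina 3/25

Ursula, as surviving spouse, takes 2/5.
The remaining 3/5 passes to Joaquin's descendants per stirpes.
The 3/5 is divided into 5 equal shares of 3/25 among Lucia, Ramiro, Valentina, Hugo, Elena.
Lucia predeceased; the 3/25 allotted to Lucia's branch passes to Lucia's issue by representation.
The 3/25 is divided into 3 equal shares of 1/25 among Nieves, Yago, Beatriz.
Nieves is living and takes 1/25.
Yago predeceased; the 1/25 allotted to Yago's branch passes to Yago's issue by representation.
The 1/25 is divided into 3 equal shares of 1/75 among Ines, Mateo, Catalina.
Ines is living and takes 1/75.
Mateo is living and takes 1/75.
Catalina predeceased; the 1/75 allotted to Catalina's branch passes to Catalina's issue by representation.
The 1/75 is divided into 4 equal shares of 1/300 among Fernando, Octavio, Graciela, Teodoro.
Fernando is living and takes 1/300.
Octavio is living and takes 1/300.
Graciela is living and takes 1/300.
Teodoro is living and takes 1/300.
Beatriz is living and takes 1/25.
Ramiro is living and takes 3/25.
Valentina is living and takes 3/25.
Hugo is living and takes 3/25.
Elena is living and takes 3/25.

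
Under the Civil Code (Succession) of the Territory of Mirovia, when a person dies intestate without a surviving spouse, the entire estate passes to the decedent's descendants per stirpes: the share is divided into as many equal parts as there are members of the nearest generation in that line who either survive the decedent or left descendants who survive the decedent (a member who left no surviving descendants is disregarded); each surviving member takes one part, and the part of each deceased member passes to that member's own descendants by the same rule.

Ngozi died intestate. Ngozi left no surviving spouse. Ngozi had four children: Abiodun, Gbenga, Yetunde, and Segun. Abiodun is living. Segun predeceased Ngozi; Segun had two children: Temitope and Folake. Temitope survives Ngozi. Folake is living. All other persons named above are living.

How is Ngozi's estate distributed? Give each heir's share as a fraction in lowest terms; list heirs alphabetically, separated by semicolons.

Abiodun 1/4; Folake 1/8; Gbenga 1/4; Temitope 1/8; Yetunde 1/4

There is no surviving spouse, so the entire estate passes to Ngozi's descendants per stirpes.
The estate is divided into 4 equal shares of 1/4 among Abiodun, Gbenga, Yetunde, Segun.
Abiodun is living and takes 1/4.
Gbenga is living and takes 1/4.
Yetunde is living and takes 1/4.
Segun predeceased; the 1/4 allotted to Segun's branch passes to Segun's issue by representation.
The 1/4 is divided into 2 equal shares of 1/8 among Temitope, Folake.
Temitope is living and takes 1/8.
Folake is living and takes 1/8.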